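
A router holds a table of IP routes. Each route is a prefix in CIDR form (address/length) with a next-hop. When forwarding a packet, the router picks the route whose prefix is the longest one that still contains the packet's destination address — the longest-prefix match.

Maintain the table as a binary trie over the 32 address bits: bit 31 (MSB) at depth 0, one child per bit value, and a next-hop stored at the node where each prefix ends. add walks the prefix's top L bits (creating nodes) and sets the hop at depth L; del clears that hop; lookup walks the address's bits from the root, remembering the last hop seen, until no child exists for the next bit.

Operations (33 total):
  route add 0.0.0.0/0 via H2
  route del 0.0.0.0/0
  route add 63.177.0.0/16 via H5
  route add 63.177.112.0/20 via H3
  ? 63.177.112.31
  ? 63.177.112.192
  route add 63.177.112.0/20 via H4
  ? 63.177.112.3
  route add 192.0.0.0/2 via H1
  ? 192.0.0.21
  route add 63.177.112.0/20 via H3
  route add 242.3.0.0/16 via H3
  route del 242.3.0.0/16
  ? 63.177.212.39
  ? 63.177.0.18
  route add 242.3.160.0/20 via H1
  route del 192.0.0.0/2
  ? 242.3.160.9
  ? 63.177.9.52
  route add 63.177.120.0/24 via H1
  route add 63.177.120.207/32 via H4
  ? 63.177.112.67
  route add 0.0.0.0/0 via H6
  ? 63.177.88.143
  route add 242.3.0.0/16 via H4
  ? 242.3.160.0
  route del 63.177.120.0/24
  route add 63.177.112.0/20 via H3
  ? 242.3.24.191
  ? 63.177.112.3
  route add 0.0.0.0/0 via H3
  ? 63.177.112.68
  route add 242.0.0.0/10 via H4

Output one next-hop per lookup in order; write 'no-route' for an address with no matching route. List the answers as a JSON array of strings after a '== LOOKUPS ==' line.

Trace:
  + 0.0.0.0/0 (H2) depth=0
  del 0.0.0.0/0 (clear depth 0)
  + 63.177.0.0/16 (H5) depth=16
  + 63.177.112.0/20 (H3) depth=20
  ? 63.177.112.31  path d0:-→d1:-→d2:-→d3:-→d4:-→d5:-→d6:-→d7:-→d8:-→d9:-→d10:-→d11:-→d12:-→d13:-→d14:-→d15:-→d16:H5→d17:-→d18:-→d19:-→d20:H3  best=H3
  ? 63.177.112.192  path d0:-→d1:-→d2:-→d3:-→d4:-→d5:-→d6:-→d7:-→d8:-→d9:-→d10:-→d11:-→d12:-→d13:-→d14:-→d15:-→d16:H5→d17:-→d18:-→d19:-→d20:H3  best=H3
  + 63.177.112.0/20 (H4) depth=20
  ? 63.177.112.3  path d0:-→d1:-→d2:-→d3:-→d4:-→d5:-→d6:-→d7:-→d8:-→d9:-→d10:-→d11:-→d12:-→d13:-→d14:-→d15:-→d16:H5→d17:-→d18:-→d19:-→d20:H4  best=H4
  + 192.0.0.0/2 (H1) depth=2
  ? 192.0.0.21  path d0:-→d1:-→d2:H1  best=H1
  + 63.177.112.0/20 (H3) depth=20
  + 242.3.0.0/16 (H3) depth=16
  del 242.3.0.0/16 (clear depth 16)
  ? 63.177.212.39  path d0:-→d1:-→d2:-→d3:-→d4:-→d5:-→d6:-→d7:-→d8:-→d9:-→d10:-→d11:-→d12:-→d13:-→d14:-→d15:-→d16:H5  best=H5
  ? 63.177.0.18  path d0:-→d1:-→d2:-→d3:-→d4:-→d5:-→d6:-→d7:-→d8:-→d9:-→d10:-→d11:-→d12:-→d13:-→d14:-→d15:-→d16:H5→d17:-  best=H5
  + 242.3.160.0/20 (H1) depth=20
  del 192.0.0.0/2 (clear depth 2)
  ? 242.3.160.9  path d0:-→d1:-→d2:-→d3:-→d4:-→d5:-→d6:-→d7:-→d8:-→d9:-→d10:-→d11:-→d12:-→d13:-→d14:-→d15:-→d16:-→d17:-→d18:-→d19:-→d20:H1  best=H1
  ? 63.177.9.52  path d0:-→d1:-→d2:-→d3:-→d4:-→d5:-→d6:-→d7:-→d8:-→d9:-→d10:-→d11:-→d12:-→d13:-→d14:-→d15:-→d16:H5→d17:-  best=H5
  + 63.177.120.0/24 (H1) depth=24
  + 63.177.120.207/32 (H4) depth=32
  ? 63.177.112.67  path d0:-→d1:-→d2:-→d3:-→d4:-→d5:-→d6:-→d7:-→d8:-→d9:-→d10:-→d11:-→d12:-→d13:-→d14:-→d15:-→d16:H5→d17:-→d18:-→d19:-→d20:H3  best=H3
  + 0.0.0.0/0 (H6) depth=0
  ? 63.177.88.143  path d0:H6→d1:-→d2:-→d3:-→d4:-→d5:-→d6:-→d7:-→d8:-→d9:-→d10:-→d11:-→d12:-→d13:-→d14:-→d15:-→d16:H5→d17:-→d18:-  best=H5
  + 242.3.0.0/16 (H4) depth=16
  ? 242.3.160.0  path d0:H6→d1:-→d2:-→d3:-→d4:-→d5:-→d6:-→d7:-→d8:-→d9:-→d10:-→d11:-→d12:-→d13:-→d14:-→d15:-→d16:H4→d17:-→d18:-→d19:-→d20:H1  best=H1
  del 63.177.120.0/24 (clear depth 24)
  + 63.177.112.0/20 (H3) depth=20
  ? 242.3.24.191  path d0:H6→d1:-→d2:-→d3:-→d4:-→d5:-→d6:-→d7:-→d8:-→d9:-→d10:-→d11:-→d12:-→d13:-→d14:-→d15:-→d16:H4  best=H4
  ? 63.177.112.3  path d0:H6→d1:-→d2:-→d3:-→d4:-→d5:-→d6:-→d7:-→d8:-→d9:-→d10:-→d11:-→d12:-→d13:-→d14:-→d15:-→d16:H5→d17:-→d18:-→d19:-→d20:H3  best=H3
  + 0.0.0.0/0 (H3) depth=0
  ? 63.177.112.68  path d0:H3→d1:-→d2:-→d3:-→d4:-→d5:-→d6:-→d7:-→d8:-→d9:-→d10:-→d11:-→d12:-→d13:-→d14:-→d15:-→d16:H5→d17:-→d18:-→d19:-→d20:H3  best=H3
  + 242.0.0.0/10 (H4) depth=10

== LOOKUPS ==
["H3","H3","H4","H1","H5","H5","H1","H5","H3","H5","H1","H4","H3","H3"]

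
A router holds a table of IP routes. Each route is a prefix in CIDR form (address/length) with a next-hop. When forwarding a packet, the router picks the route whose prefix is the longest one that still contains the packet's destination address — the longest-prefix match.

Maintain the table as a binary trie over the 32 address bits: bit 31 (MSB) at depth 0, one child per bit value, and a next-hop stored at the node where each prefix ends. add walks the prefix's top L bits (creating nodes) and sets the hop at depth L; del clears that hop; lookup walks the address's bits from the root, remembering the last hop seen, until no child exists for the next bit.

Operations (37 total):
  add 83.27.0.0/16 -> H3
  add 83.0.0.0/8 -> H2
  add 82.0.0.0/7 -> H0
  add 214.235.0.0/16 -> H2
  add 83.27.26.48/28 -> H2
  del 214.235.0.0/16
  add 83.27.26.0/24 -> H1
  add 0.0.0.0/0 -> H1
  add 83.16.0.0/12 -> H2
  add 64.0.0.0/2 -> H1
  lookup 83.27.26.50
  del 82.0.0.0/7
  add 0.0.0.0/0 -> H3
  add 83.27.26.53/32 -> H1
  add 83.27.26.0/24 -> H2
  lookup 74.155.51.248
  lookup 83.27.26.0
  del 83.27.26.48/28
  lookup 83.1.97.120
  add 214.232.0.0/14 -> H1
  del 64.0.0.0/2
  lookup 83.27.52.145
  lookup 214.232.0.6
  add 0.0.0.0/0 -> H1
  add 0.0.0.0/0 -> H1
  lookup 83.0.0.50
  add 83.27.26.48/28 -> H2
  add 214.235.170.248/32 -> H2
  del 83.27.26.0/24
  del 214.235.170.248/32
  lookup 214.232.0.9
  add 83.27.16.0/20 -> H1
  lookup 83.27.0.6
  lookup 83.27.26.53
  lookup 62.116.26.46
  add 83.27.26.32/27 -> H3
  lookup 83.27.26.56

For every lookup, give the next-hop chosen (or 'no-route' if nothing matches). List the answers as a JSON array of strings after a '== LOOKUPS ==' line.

Process each operation:
  + 83.27.0.0/16 (H3) depth=16
  + 83.0.0.0/8 (H2) depth=8
  + 82.0.0.0/7 (H0) depth=7
  + 214.235.0.0/16 (H2) depth=16
  + 83.27.26.48/28 (H2) depth=28
  del 214.235.0.0/16 (clear depth 16)
  + 83.27.26.0/24 (H1) depth=24
  + 0.0.0.0/0 (H1) depth=0
  + 83.16.0.0/12 (H2) depth=12
  + 64.0.0.0/2 (H1) depth=2
  ? 83.27.26.50  path d0:H1→d1:-→d2:H1→d3:-→d4:-→d5:-→d6:-→d7:H0→d8:H2→d9:-→d10:-→d11:-→d12:H2→d13:-→d14:-→d15:-→d16:H3→d17:-→d18:-→d19:-→d20:-→d21:-→d22:-→d23:-→d24:H1→d25:-→d26:-→d27:-→d28:H2  best=H2
  del 82.0.0.0/7 (clear depth 7)
  + 0.0.0.0/0 (H3) depth=0
  + 83.27.26.53/32 (H1) depth=32
  + 83.27.26.0/24 (H2) depth=24
  ? 74.155.51.248  path d0:H3→d1:-→d2:H1→d3:-  best=H1
  ? 83.27.26.0  path d0:H3→d1:-→d2:H1→d3:-→d4:-→d5:-→d6:-→d7:-→d8:H2→d9:-→d10:-→d11:-→d12:H2→d13:-→d14:-→d15:-→d16:H3→d17:-→d18:-→d19:-→d20:-→d21:-→d22:-→d23:-→d24:H2→d25:-→d26:-  best=H2
  del 83.27.26.48/28 (clear depth 28)
  ? 83.1.97.120  path d0:H3→d1:-→d2:H1→d3:-→d4:-→d5:-→d6:-→d7:-→d8:H2→d9:-→d10:-→d11:-  best=H2
  + 214.232.0.0/14 (H1) depth=14
  del 64.0.0.0/2 (clear depth 2)
  ? 83.27.52.145  path d0:H3→d1:-→d2:-→d3:-→d4:-→d5:-→d6:-→d7:-→d8:H2→d9:-→d10:-→d11:-→d12:H2→d13:-→d14:-→d15:-→d16:H3→d17:-→d18:-  best=H3
  ? 214.232.0.6  path d0:H3→d1:-→d2:-→d3:-→d4:-→d5:-→d6:-→d7:-→d8:-→d9:-→d10:-→d11:-→d12:-→d13:-→d14:H1  best=H1
  + 0.0.0.0/0 (H1) depth=0
  + 0.0.0.0/0 (H1) depth=0
  ? 83.0.0.50  path d0:H1→d1:-→d2:-→d3:-→d4:-→d5:-→d6:-→d7:-→d8:H2→d9:-→d10:-→d11:-  best=H2
  + 83.27.26.48/28 (H2) depth=28
  + 214.235.170.248/32 (H2) depth=32
  del 83.27.26.0/24 (clear depth 24)
  del 214.235.170.248/32 (clear depth 32)
  ? 214.232.0.9  path d0:H1→d1:-→d2:-→d3:-→d4:-→d5:-→d6:-→d7:-→d8:-→d9:-→d10:-→d11:-→d12:-→d13:-→d14:H1  best=H1
  + 83.27.16.0/20 (H1) depth=20
  ? 83.27.0.6  path d0:H1→d1:-→d2:-→d3:-→d4:-→d5:-→d6:-→d7:-→d8:H2→d9:-→d10:-→d11:-→d12:H2→d13:-→d14:-→d15:-→d16:H3→d17:-→d18:-→d19:-  best=H3
  ? 83.27.26.53  path d0:H1→d1:-→d2:-→d3:-→d4:-→d5:-→d6:-→d7:-→d8:H2→d9:-→d10:-→d11:-→d12:H2→d13:-→d14:-→d15:-→d16:H3→d17:-→d18:-→d19:-→d20:H1→d21:-→d22:-→d23:-→d24:-→d25:-→d26:-→d27:-→d28:H2→d29:-→d30:-→d31:-→d32:H1  best=H1
  ? 62.116.26.46  path d0:H1→d1:-  best=H1
  + 83.27.26.32/27 (H3) depth=27
  ? 83.27.26.56  path d0:H1→d1:-→d2:-→d3:-→d4:-→d5:-→d6:-→d7:-→d8:H2→d9:-→d10:-→d11:-→d12:H2→d13:-→d14:-→d15:-→d16:H3→d17:-→d18:-→d19:-→d20:H1→d21:-→d22:-→d23:-→d24:-→d25:-→d26:-→d27:H3→d28:H2  best=H2

== LOOKUPS ==
["H2","H1","H2","H2","H3","H1","H2","H1","H3","H1","H1","H2"]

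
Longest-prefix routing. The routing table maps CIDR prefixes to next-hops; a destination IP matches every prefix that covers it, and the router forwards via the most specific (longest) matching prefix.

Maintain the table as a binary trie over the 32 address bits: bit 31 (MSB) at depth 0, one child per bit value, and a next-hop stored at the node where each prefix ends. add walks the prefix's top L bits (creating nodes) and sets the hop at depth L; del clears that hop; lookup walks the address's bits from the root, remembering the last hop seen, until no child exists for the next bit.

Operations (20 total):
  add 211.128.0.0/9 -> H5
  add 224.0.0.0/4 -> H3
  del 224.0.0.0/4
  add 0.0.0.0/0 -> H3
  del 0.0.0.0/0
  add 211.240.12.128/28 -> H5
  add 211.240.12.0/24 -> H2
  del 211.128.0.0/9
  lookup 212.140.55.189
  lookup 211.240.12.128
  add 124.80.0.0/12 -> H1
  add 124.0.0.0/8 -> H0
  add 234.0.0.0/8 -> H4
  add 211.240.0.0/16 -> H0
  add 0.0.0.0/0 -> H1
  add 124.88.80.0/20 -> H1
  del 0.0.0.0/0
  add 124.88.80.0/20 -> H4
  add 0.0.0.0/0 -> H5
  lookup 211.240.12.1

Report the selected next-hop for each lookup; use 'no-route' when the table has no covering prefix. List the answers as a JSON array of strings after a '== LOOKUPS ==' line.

Process each operation:
  add 211.128.0.0/9 -> H5 at depth 9
  add 224.0.0.0/4 -> H3 at depth 4
  - 224.0.0.0/4 clear@4
  add 0.0.0.0/0 -> H3 at depth 0
  - 0.0.0.0/0 clear@0
  add 211.240.12.128/28 -> H5 at depth 28
  add 211.240.12.0/24 -> H2 at depth 24
  - 211.128.0.0/9 clear@9
  Q 212.140.55.189: descend 11010 ; hops seen [∅] ; pick no-route
  Q 211.240.12.128: descend 1101001111110000000011001000 ; hops seen [H2,H5] ; pick H5
  add 124.80.0.0/12 -> H1 at depth 12
  add 124.0.0.0/8 -> H0 at depth 8
  add 234.0.0.0/8 -> H4 at depth 8
  add 211.240.0.0/16 -> H0 at depth 16
  add 0.0.0.0/0 -> H1 at depth 0
  add 124.88.80.0/20 -> H1 at depth 20
  - 0.0.0.0/0 clear@0
  add 124.88.80.0/20 -> H4 at depth 20
  add 0.0.0.0/0 -> H5 at depth 0
  Q 211.240.12.1: descend 110100111111000000001100 ; hops seen [H5,H0,H2] ; pick H2

== LOOKUPS ==
["no-route","H5","H2"]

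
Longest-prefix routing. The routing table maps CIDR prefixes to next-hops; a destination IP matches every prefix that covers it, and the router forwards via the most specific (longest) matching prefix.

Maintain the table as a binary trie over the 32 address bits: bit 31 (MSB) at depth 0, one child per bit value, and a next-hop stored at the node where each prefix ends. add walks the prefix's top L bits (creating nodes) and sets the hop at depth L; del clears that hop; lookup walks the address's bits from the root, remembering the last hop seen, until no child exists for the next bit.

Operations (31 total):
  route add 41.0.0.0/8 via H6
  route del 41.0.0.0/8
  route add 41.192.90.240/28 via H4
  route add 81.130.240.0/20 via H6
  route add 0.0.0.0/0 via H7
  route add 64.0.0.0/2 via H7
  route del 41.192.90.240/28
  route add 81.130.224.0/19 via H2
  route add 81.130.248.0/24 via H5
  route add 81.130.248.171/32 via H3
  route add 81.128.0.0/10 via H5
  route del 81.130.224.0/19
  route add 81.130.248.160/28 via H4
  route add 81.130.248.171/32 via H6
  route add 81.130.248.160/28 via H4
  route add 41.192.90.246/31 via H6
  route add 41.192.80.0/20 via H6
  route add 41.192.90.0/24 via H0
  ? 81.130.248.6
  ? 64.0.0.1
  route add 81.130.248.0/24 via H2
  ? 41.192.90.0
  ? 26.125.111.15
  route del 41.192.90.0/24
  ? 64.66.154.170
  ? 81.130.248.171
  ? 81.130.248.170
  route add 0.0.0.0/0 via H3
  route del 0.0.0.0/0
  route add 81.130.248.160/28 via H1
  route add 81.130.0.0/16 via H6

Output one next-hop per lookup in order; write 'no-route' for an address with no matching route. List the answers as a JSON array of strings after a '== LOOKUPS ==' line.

Trace:
  + 41.0.0.0/8 (H6) depth=8
  - 41.0.0.0/8 clear@8
  + 41.192.90.240/28 (H4) depth=28
  + 81.130.240.0/20 (H6) depth=20
  + 0.0.0.0/0 (H7) depth=0
  + 64.0.0.0/2 (H7) depth=2
  - 41.192.90.240/28 clear@28
  + 81.130.224.0/19 (H2) depth=19
  + 81.130.248.0/24 (H5) depth=24
  + 81.130.248.171/32 (H3) depth=32
  + 81.128.0.0/10 (H5) depth=10
  - 81.130.224.0/19 clear@19
  + 81.130.248.160/28 (H4) depth=28
  + 81.130.248.171/32 (H6) depth=32
  + 81.130.248.160/28 (H4) depth=28
  + 41.192.90.246/31 (H6) depth=31
  + 41.192.80.0/20 (H6) depth=20
  + 41.192.90.0/24 (H0) depth=24
  Q 81.130.248.6: descend 010100011000001011111000 ; hops seen [H7,H7,H5,H6,H5] ; pick H5
  Q 64.0.0.1: descend 010 ; hops seen [H7,H7] ; pick H7
  + 81.130.248.0/24 (H2) depth=24
  Q 41.192.90.0: descend 001010011100000001011010 ; hops seen [H7,H6,H0] ; pick H0
  Q 26.125.111.15: descend 00 ; hops seen [H7] ; pick H7
  - 41.192.90.0/24 clear@24
  Q 64.66.154.170: descend 010 ; hops seen [H7,H7] ; pick H7
  Q 81.130.248.171: descend 01010001100000101111100010101011 ; hops seen [H7,H7,H5,H6,H2,H4,H6] ; pick H6
  Q 81.130.248.170: descend 0101000110000010111110001010101 ; hops seen [H7,H7,H5,H6,H2,H4] ; pick H4
  + 0.0.0.0/0 (H3) depth=0
  - 0.0.0.0/0 clear@0
  + 81.130.248.160/28 (H1) depth=28
  + 81.130.0.0/16 (H6) depth=16

== LOOKUPS ==
["H5","H7","H0","H7","H7","H6","H4"]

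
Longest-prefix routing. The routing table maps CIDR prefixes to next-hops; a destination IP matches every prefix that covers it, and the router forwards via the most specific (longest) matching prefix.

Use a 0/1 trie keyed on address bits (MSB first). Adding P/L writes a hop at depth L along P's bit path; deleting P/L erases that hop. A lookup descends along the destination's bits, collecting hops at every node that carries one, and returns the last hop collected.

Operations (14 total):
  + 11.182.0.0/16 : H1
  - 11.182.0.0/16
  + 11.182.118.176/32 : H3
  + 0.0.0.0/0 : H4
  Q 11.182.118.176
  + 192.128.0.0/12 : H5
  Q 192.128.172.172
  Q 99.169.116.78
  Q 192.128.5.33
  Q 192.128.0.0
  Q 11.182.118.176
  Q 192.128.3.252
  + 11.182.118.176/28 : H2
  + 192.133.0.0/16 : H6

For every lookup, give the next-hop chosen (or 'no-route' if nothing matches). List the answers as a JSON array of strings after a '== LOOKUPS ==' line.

Apply in order:
  add 11.182.0.0/16 -> H1 at depth 16
  del 11.182.0.0/16 (clear depth 16)
  add 11.182.118.176/32 -> H3 at depth 32
  add 0.0.0.0/0 -> H4 at depth 0
  Q 11.182.118.176: descend 00001011101101100111011010110000 ; hops seen [H4,H3] ; pick H3
  add 192.128.0.0/12 -> H5 at depth 12
  Q 192.128.172.172: descend 110000001000 ; hops seen [H4,H5] ; pick H5
  Q 99.169.116.78: descend 0 ; hops seen [H4] ; pick H4
  Q 192.128.5.33: descend 110000001000 ; hops seen [H4,H5] ; pick H5
  Q 192.128.0.0: descend 110000001000 ; hops seen [H4,H5] ; pick H5
  Q 11.182.118.176: descend 00001011101101100111011010110000 ; hops seen [H4,H3] ; pick H3
  Q 192.128.3.252: descend 110000001000 ; hops seen [H4,H5] ; pick H5
  add 11.182.118.176/28 -> H2 at depth 28
  add 192.133.0.0/16 -> H6 at depth 16

== LOOKUPS ==
["H3","H5","H4","H5","H5","H3","H5"]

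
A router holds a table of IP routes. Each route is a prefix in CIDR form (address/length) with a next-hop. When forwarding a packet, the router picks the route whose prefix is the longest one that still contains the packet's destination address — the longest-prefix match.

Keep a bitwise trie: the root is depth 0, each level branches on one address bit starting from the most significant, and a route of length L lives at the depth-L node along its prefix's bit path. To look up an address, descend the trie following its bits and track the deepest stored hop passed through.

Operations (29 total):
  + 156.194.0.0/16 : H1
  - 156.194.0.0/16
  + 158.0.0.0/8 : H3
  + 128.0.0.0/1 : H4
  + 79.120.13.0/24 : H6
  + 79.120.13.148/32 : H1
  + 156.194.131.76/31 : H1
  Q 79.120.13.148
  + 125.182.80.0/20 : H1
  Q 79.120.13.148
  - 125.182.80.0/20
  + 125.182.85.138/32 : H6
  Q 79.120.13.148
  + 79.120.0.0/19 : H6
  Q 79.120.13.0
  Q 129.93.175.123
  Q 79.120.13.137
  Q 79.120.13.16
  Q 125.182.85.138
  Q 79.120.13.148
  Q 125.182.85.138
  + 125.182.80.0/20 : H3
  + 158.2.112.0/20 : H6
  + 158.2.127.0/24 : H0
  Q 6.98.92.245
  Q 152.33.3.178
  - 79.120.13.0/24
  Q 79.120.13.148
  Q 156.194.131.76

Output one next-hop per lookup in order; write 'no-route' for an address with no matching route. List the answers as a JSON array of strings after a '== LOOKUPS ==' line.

Process each operation:
  + 156.194.0.0/16 (H1) depth=16
  - 156.194.0.0/16 clear@16
  + 158.0.0.0/8 (H3) depth=8
  + 128.0.0.0/1 (H4) depth=1
  + 79.120.13.0/24 (H6) depth=24
  + 79.120.13.148/32 (H1) depth=32
  + 156.194.131.76/31 (H1) depth=31
  lookup 79.120.13.148: bits 01001111011110000000110110010100 walk d0:-→d1:-→d2:-→d3:-→d4:-→d5:-→d6:-→d7:-→d8:-→d9:-→d10:-→d11:-→d12:-→d13:-→d14:-→d15:-→d16:-→d17:-→d18:-→d19:-→d20:-→d21:-→d22:-→d23:-→d24:H6→d25:-→d26:-→d27:-→d28:-→d29:-→d30:-→d31:-→d32:H1 -> H1
  + 125.182.80.0/20 (H1) depth=20
  lookup 79.120.13.148: bits 01001111011110000000110110010100 walk d0:-→d1:-→d2:-→d3:-→d4:-→d5:-→d6:-→d7:-→d8:-→d9:-→d10:-→d11:-→d12:-→d13:-→d14:-→d15:-→d16:-→d17:-→d18:-→d19:-→d20:-→d21:-→d22:-→d23:-→d24:H6→d25:-→d26:-→d27:-→d28:-→d29:-→d30:-→d31:-→d32:H1 -> H1
  - 125.182.80.0/20 clear@20
  + 125.182.85.138/32 (H6) depth=32
  lookup 79.120.13.148: bits 01001111011110000000110110010100 walk d0:-→d1:-→d2:-→d3:-→d4:-→d5:-→d6:-→d7:-→d8:-→d9:-→d10:-→d11:-→d12:-→d13:-→d14:-→d15:-→d16:-→d17:-→d18:-→d19:-→d20:-→d21:-→d22:-→d23:-→d24:H6→d25:-→d26:-→d27:-→d28:-→d29:-→d30:-→d31:-→d32:H1 -> H1
  + 79.120.0.0/19 (H6) depth=19
  lookup 79.120.13.0: bits 010011110111100000001101 walk d0:-→d1:-→d2:-→d3:-→d4:-→d5:-→d6:-→d7:-→d8:-→d9:-→d10:-→d11:-→d12:-→d13:-→d14:-→d15:-→d16:-→d17:-→d18:-→d19:H6→d20:-→d21:-→d22:-→d23:-→d24:H6 -> H6
  lookup 129.93.175.123: bits 100 walk d0:-→d1:H4→d2:-→d3:- -> H4
  lookup 79.120.13.137: bits 010011110111100000001101100 walk d0:-→d1:-→d2:-→d3:-→d4:-→d5:-→d6:-→d7:-→d8:-→d9:-→d10:-→d11:-→d12:-→d13:-→d14:-→d15:-→d16:-→d17:-→d18:-→d19:H6→d20:-→d21:-→d22:-→d23:-→d24:H6→d25:-→d26:-→d27:- -> H6
  lookup 79.120.13.16: bits 010011110111100000001101 walk d0:-→d1:-→d2:-→d3:-→d4:-→d5:-→d6:-→d7:-→d8:-→d9:-→d10:-→d11:-→d12:-→d13:-→d14:-→d15:-→d16:-→d17:-→d18:-→d19:H6→d20:-→d21:-→d22:-→d23:-→d24:H6 -> H6
  lookup 125.182.85.138: bits 01111101101101100101010110001010 walk d0:-→d1:-→d2:-→d3:-→d4:-→d5:-→d6:-→d7:-→d8:-→d9:-→d10:-→d11:-→d12:-→d13:-→d14:-→d15:-→d16:-→d17:-→d18:-→d19:-→d20:-→d21:-→d22:-→d23:-→d24:-→d25:-→d26:-→d27:-→d28:-→d29:-→d30:-→d31:-→d32:H6 -> H6
  lookup 79.120.13.148: bits 01001111011110000000110110010100 walk d0:-→d1:-→d2:-→d3:-→d4:-→d5:-→d6:-→d7:-→d8:-→d9:-→d10:-→d11:-→d12:-→d13:-→d14:-→d15:-→d16:-→d17:-→d18:-→d19:H6→d20:-→d21:-→d22:-→d23:-→d24:H6→d25:-→d26:-→d27:-→d28:-→d29:-→d30:-→d31:-→d32:H1 -> H1
  lookup 125.182.85.138: bits 01111101101101100101010110001010 walk d0:-→d1:-→d2:-→d3:-→d4:-→d5:-→d6:-→d7:-→d8:-→d9:-→d10:-→d11:-→d12:-→d13:-→d14:-→d15:-→d16:-→d17:-→d18:-→d19:-→d20:-→d21:-→d22:-→d23:-→d24:-→d25:-→d26:-→d27:-→d28:-→d29:-→d30:-→d31:-→d32:H6 -> H6
  + 125.182.80.0/20 (H3) depth=20
  + 158.2.112.0/20 (H6) depth=20
  + 158.2.127.0/24 (H0) depth=24
  lookup 6.98.92.245: bits 0 walk d0:-→d1:- -> no-route
  lookup 152.33.3.178: bits 10011 walk d0:-→d1:H4→d2:-→d3:-→d4:-→d5:- -> H4
  - 79.120.13.0/24 clear@24
  lookup 79.120.13.148: bits 01001111011110000000110110010100 walk d0:-→d1:-→d2:-→d3:-→d4:-→d5:-→d6:-→d7:-→d8:-→d9:-→d10:-→d11:-→d12:-→d13:-→d14:-→d15:-→d16:-→d17:-→d18:-→d19:H6→d20:-→d21:-→d22:-→d23:-→d24:-→d25:-→d26:-→d27:-→d28:-→d29:-→d30:-→d31:-→d32:H1 -> H1
  lookup 156.194.131.76: bits 1001110011000010100000110100110 walk d0:-→d1:H4→d2:-→d3:-→d4:-→d5:-→d6:-→d7:-→d8:-→d9:-→d10:-→d11:-→d12:-→d13:-→d14:-→d15:-→d16:-→d17:-→d18:-→d19:-→d20:-→d21:-→d22:-→d23:-→d24:-→d25:-→d26:-→d27:-→d28:-→d29:-→d30:-→d31:H1 -> H1

== LOOKUPS ==
["H1","H1","H1","H6","H4","H6","H6","H6","H1","H6","no-route","H4","H1","H1"]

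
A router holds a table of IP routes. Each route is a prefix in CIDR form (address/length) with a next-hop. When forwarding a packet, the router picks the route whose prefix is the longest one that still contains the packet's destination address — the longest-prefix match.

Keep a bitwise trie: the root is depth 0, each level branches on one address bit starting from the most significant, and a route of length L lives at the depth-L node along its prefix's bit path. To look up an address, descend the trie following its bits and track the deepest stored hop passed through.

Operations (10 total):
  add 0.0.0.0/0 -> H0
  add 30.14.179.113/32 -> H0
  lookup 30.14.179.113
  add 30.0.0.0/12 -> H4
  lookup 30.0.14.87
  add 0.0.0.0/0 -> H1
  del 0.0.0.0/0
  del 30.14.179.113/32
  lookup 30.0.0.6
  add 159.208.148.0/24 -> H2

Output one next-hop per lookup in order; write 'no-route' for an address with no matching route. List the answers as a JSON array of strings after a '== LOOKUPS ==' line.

Process each operation:
  add 0.0.0.0/0 -> H0 at depth 0
  add 30.14.179.113/32 -> H0 at depth 32
  Q 30.14.179.113: descend 00011110000011101011001101110001 ; hops seen [H0,H0] ; pick H0
  add 30.0.0.0/12 -> H4 at depth 12
  Q 30.0.14.87: descend 000111100000 ; hops seen [H0,H4] ; pick H4
  add 0.0.0.0/0 -> H1 at depth 0
  del 0.0.0.0/0 (clear depth 0)
  del 30.14.179.113/32 (clear depth 32)
  Q 30.0.0.6: descend 000111100000 ; hops seen [H4] ; pick H4
  add 159.208.148.0/24 -> H2 at depth 24

== LOOKUPS ==
["H0","H4","H4"]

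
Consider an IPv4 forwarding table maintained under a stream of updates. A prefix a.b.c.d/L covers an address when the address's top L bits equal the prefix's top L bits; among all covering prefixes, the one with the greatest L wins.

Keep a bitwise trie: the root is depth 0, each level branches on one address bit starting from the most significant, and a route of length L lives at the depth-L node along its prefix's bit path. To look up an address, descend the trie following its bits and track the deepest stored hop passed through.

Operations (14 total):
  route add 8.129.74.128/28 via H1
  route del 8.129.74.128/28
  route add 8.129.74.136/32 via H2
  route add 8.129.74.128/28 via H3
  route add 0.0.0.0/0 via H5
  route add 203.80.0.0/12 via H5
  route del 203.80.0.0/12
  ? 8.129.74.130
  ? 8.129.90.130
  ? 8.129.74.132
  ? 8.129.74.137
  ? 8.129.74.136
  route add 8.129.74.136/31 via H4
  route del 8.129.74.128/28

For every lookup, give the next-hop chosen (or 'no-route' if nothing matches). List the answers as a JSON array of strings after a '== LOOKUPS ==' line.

Trace:
  add 8.129.74.128/28 -> H1 at depth 28
  del 8.129.74.128/28 (clear depth 28)
  add 8.129.74.136/32 -> H2 at depth 32
  add 8.129.74.128/28 -> H3 at depth 28
  add 0.0.0.0/0 -> H5 at depth 0
  add 203.80.0.0/12 -> H5 at depth 12
  del 203.80.0.0/12 (clear depth 12)
  ? 8.129.74.130  path d0:H5→d1:-→d2:-→d3:-→d4:-→d5:-→d6:-→d7:-→d8:-→d9:-→d10:-→d11:-→d12:-→d13:-→d14:-→d15:-→d16:-→d17:-→d18:-→d19:-→d20:-→d21:-→d22:-→d23:-→d24:-→d25:-→d26:-→d27:-→d28:H3  best=H3
  ? 8.129.90.130  path d0:H5→d1:-→d2:-→d3:-→d4:-→d5:-→d6:-→d7:-→d8:-→d9:-→d10:-→d11:-→d12:-→d13:-→d14:-→d15:-→d16:-→d17:-→d18:-→d19:-  best=H5
  ? 8.129.74.132  path d0:H5→d1:-→d2:-→d3:-→d4:-→d5:-→d6:-→d7:-→d8:-→d9:-→d10:-→d11:-→d12:-→d13:-→d14:-→d15:-→d16:-→d17:-→d18:-→d19:-→d20:-→d21:-→d22:-→d23:-→d24:-→d25:-→d26:-→d27:-→d28:H3  best=H3
  ? 8.129.74.137  path d0:H5→d1:-→d2:-→d3:-→d4:-→d5:-→d6:-→d7:-→d8:-→d9:-→d10:-→d11:-→d12:-→d13:-→d14:-→d15:-→d16:-→d17:-→d18:-→d19:-→d20:-→d21:-→d22:-→d23:-→d24:-→d25:-→d26:-→d27:-→d28:H3→d29:-→d30:-→d31:-  best=H3
  ? 8.129.74.136  path d0:H5→d1:-→d2:-→d3:-→d4:-→d5:-→d6:-→d7:-→d8:-→d9:-→d10:-→d11:-→d12:-→d13:-→d14:-→d15:-→d16:-→d17:-→d18:-→d19:-→d20:-→d21:-→d22:-→d23:-→d24:-→d25:-→d26:-→d27:-→d28:H3→d29:-→d30:-→d31:-→d32:H2  best=H2
  add 8.129.74.136/31 -> H4 at depth 31
  del 8.129.74.128/28 (clear depth 28)

== LOOKUPS ==
["H3","H5","H3","H3","H2"]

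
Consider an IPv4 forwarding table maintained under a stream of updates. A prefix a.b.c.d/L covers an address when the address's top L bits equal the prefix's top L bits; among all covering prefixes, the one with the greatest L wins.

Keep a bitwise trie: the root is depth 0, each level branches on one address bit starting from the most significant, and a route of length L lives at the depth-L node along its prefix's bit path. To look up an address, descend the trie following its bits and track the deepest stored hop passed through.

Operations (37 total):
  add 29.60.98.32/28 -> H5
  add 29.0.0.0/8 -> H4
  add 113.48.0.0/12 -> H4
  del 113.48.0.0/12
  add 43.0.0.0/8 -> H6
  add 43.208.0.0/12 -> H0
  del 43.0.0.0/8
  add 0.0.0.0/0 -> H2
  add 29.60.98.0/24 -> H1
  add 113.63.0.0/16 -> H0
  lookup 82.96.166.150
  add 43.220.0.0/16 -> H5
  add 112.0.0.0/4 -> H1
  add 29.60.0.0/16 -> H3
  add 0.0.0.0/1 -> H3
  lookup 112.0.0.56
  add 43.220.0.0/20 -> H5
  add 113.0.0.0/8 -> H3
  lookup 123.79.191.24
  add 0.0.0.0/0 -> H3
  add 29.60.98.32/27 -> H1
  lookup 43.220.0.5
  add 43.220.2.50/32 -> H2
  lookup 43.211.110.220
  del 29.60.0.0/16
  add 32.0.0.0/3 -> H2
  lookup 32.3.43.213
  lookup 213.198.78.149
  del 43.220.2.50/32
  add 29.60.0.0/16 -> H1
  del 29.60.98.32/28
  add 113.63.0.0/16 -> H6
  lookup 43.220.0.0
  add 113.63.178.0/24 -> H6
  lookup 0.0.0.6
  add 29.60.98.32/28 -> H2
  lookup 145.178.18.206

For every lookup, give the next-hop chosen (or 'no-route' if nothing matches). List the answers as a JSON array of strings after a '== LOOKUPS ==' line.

Trace:
  + 29.60.98.32/28 (H5) depth=28
  + 29.0.0.0/8 (H4) depth=8
  + 113.48.0.0/12 (H4) depth=12
  - 113.48.0.0/12 clear@12
  + 43.0.0.0/8 (H6) depth=8
  + 43.208.0.0/12 (H0) depth=12
  - 43.0.0.0/8 clear@8
  + 0.0.0.0/0 (H2) depth=0
  + 29.60.98.0/24 (H1) depth=24
  + 113.63.0.0/16 (H0) depth=16
  Q 82.96.166.150: descend 01 ; hops seen [H2] ; pick H2
  + 43.220.0.0/16 (H5) depth=16
  + 112.0.0.0/4 (H1) depth=4
  + 29.60.0.0/16 (H3) depth=16
  + 0.0.0.0/1 (H3) depth=1
  Q 112.0.0.56: descend 0111000 ; hops seen [H2,H3,H1] ; pick H1
  + 43.220.0.0/20 (H5) depth=20
  + 113.0.0.0/8 (H3) depth=8
  Q 123.79.191.24: descend 0111 ; hops seen [H2,H3,H1] ; pick H1
  + 0.0.0.0/0 (H3) depth=0
  + 29.60.98.32/27 (H1) depth=27
  Q 43.220.0.5: descend 00101011110111000000 ; hops seen [H3,H3,H0,H5,H5] ; pick H5
  + 43.220.2.50/32 (H2) depth=32
  Q 43.211.110.220: descend 001010111101 ; hops seen [H3,H3,H0] ; pick H0
  - 29.60.0.0/16 clear@16
  + 32.0.0.0/3 (H2) depth=3
  Q 32.3.43.213: descend 0010 ; hops seen [H3,H3,H2] ; pick H2
  Q 213.198.78.149: descend ε ; hops seen [H3] ; pick H3
  - 43.220.2.50/32 clear@32
  + 29.60.0.0/16 (H1) depth=16
  - 29.60.98.32/28 clear@28
  + 113.63.0.0/16 (H6) depth=16
  Q 43.220.0.0: descend 0010101111011100000000 ; hops seen [H3,H3,H2,H0,H5,H5] ; pick H5
  + 113.63.178.0/24 (H6) depth=24
  Q 0.0.0.6: descend 000 ; hops seen [H3,H3] ; pick H3
  + 29.60.98.32/28 (H2) depth=28
  Q 145.178.18.206: descend ε ; hops seen [H3] ; pick H3

== LOOKUPS ==
["H2","H1","H1","H5","H0","H2","H3","H5","H3","H3"]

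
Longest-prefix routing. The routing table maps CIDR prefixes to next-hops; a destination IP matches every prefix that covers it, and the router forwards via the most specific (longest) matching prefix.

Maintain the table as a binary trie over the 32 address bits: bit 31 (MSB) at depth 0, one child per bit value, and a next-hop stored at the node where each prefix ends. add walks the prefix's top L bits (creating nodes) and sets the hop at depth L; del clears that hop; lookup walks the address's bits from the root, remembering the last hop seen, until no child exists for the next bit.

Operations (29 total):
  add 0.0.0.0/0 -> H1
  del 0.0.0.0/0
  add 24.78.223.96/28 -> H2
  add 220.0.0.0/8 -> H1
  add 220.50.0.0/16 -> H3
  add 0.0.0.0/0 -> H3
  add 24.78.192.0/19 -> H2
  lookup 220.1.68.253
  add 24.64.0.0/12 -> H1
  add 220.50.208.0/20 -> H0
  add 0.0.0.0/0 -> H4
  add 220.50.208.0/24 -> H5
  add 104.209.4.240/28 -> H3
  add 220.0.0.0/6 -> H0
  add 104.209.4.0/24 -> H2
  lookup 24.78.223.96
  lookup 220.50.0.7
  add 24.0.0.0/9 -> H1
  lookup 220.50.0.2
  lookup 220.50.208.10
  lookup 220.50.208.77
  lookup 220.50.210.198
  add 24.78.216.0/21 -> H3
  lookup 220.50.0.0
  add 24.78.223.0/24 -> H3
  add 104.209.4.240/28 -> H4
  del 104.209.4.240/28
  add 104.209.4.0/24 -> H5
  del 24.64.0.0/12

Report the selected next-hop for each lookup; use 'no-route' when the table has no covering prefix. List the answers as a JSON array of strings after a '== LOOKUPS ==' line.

Trace:
  + 0.0.0.0/0 (H1) depth=0
  del 0.0.0.0/0 (clear depth 0)
  + 24.78.223.96/28 (H2) depth=28
  + 220.0.0.0/8 (H1) depth=8
  + 220.50.0.0/16 (H3) depth=16
  + 0.0.0.0/0 (H3) depth=0
  + 24.78.192.0/19 (H2) depth=19
  ? 220.1.68.253  path d0:H3→d1:-→d2:-→d3:-→d4:-→d5:-→d6:-→d7:-→d8:H1→d9:-→d10:-  best=H1
  + 24.64.0.0/12 (H1) depth=12
  + 220.50.208.0/20 (H0) depth=20
  + 0.0.0.0/0 (H4) depth=0
  + 220.50.208.0/24 (H5) depth=24
  + 104.209.4.240/28 (H3) depth=28
  + 220.0.0.0/6 (H0) depth=6
  + 104.209.4.0/24 (H2) depth=24
  ? 24.78.223.96  path d0:H4→d1:-→d2:-→d3:-→d4:-→d5:-→d6:-→d7:-→d8:-→d9:-→d10:-→d11:-→d12:H1→d13:-→d14:-→d15:-→d16:-→d17:-→d18:-→d19:H2→d20:-→d21:-→d22:-→d23:-→d24:-→d25:-→d26:-→d27:-→d28:H2  best=H2
  ? 220.50.0.7  path d0:H4→d1:-→d2:-→d3:-→d4:-→d5:-→d6:H0→d7:-→d8:H1→d9:-→d10:-→d11:-→d12:-→d13:-→d14:-→d15:-→d16:H3  best=H3
  + 24.0.0.0/9 (H1) depth=9
  ? 220.50.0.2  path d0:H4→d1:-→d2:-→d3:-→d4:-→d5:-→d6:H0→d7:-→d8:H1→d9:-→d10:-→d11:-→d12:-→d13:-→d14:-→d15:-→d16:H3  best=H3
  ? 220.50.208.10  path d0:H4→d1:-→d2:-→d3:-→d4:-→d5:-→d6:H0→d7:-→d8:H1→d9:-→d10:-→d11:-→d12:-→d13:-→d14:-→d15:-→d16:H3→d17:-→d18:-→d19:-→d20:H0→d21:-→d22:-→d23:-→d24:H5  best=H5
  ? 220.50.208.77  path d0:H4→d1:-→d2:-→d3:-→d4:-→d5:-→d6:H0→d7:-→d8:H1→d9:-→d10:-→d11:-→d12:-→d13:-→d14:-→d15:-→d16:H3→d17:-→d18:-→d19:-→d20:H0→d21:-→d22:-→d23:-→d24:H5  best=H5
  ? 220.50.210.198  path d0:H4→d1:-→d2:-→d3:-→d4:-→d5:-→d6:H0→d7:-→d8:H1→d9:-→d10:-→d11:-→d12:-→d13:-→d14:-→d15:-→d16:H3→d17:-→d18:-→d19:-→d20:H0→d21:-→d22:-  best=H0
  + 24.78.216.0/21 (H3) depth=21
  ? 220.50.0.0  path d0:H4→d1:-→d2:-→d3:-→d4:-→d5:-→d6:H0→d7:-→d8:H1→d9:-→d10:-→d11:-→d12:-→d13:-→d14:-→d15:-→d16:H3  best=H3
  + 24.78.223.0/24 (H3) depth=24
  + 104.209.4.240/28 (H4) depth=28
  del 104.209.4.240/28 (clear depth 28)
  + 104.209.4.0/24 (H5) depth=24
  del 24.64.0.0/12 (clear depth 12)

== LOOKUPS ==
["H1","H2","H3","H3","H5","H5","H0","H3"]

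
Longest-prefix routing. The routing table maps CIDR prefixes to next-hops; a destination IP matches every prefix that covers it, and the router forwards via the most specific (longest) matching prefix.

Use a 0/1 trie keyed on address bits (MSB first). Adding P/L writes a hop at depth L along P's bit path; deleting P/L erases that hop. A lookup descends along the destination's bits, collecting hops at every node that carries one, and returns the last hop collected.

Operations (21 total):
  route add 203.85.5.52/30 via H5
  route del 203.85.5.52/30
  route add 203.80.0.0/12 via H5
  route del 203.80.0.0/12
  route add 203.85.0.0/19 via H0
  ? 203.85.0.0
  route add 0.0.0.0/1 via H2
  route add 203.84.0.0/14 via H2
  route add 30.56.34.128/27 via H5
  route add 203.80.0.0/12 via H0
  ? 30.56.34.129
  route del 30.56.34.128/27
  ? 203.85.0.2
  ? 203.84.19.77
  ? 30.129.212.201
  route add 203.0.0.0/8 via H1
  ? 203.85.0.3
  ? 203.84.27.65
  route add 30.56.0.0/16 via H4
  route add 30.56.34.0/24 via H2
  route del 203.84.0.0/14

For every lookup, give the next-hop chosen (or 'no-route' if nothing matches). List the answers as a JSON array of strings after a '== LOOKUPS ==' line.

Trace:
  add 203.85.5.52/30 -> H5 at depth 30
  - 203.85.5.52/30 clear@30
  add 203.80.0.0/12 -> H5 at depth 12
  - 203.80.0.0/12 clear@12
  add 203.85.0.0/19 -> H0 at depth 19
  lookup 203.85.0.0: bits 110010110101010100000 walk d0:-→d1:-→d2:-→d3:-→d4:-→d5:-→d6:-→d7:-→d8:-→d9:-→d10:-→d11:-→d12:-→d13:-→d14:-→d15:-→d16:-→d17:-→d18:-→d19:H0→d20:-→d21:- -> H0
  add 0.0.0.0/1 -> H2 at depth 1
  add 203.84.0.0/14 -> H2 at depth 14
  add 30.56.34.128/27 -> H5 at depth 27
  add 203.80.0.0/12 -> H0 at depth 12
  lookup 30.56.34.129: bits 000111100011100000100010100 walk d0:-→d1:H2→d2:-→d3:-→d4:-→d5:-→d6:-→d7:-→d8:-→d9:-→d10:-→d11:-→d12:-→d13:-→d14:-→d15:-→d16:-→d17:-→d18:-→d19:-→d20:-→d21:-→d22:-→d23:-→d24:-→d25:-→d26:-→d27:H5 -> H5
  - 30.56.34.128/27 clear@27
  lookup 203.85.0.2: bits 110010110101010100000 walk d0:-→d1:-→d2:-→d3:-→d4:-→d5:-→d6:-→d7:-→d8:-→d9:-→d10:-→d11:-→d12:H0→d13:-→d14:H2→d15:-→d16:-→d17:-→d18:-→d19:H0→d20:-→d21:- -> H0
  lookup 203.84.19.77: bits 110010110101010 walk d0:-→d1:-→d2:-→d3:-→d4:-→d5:-→d6:-→d7:-→d8:-→d9:-→d10:-→d11:-→d12:H0→d13:-→d14:H2→d15:- -> H2
  lookup 30.129.212.201: bits 00011110 walk d0:-→d1:H2→d2:-→d3:-→d4:-→d5:-→d6:-→d7:-→d8:- -> H2
  add 203.0.0.0/8 -> H1 at depth 8
  lookup 203.85.0.3: bits 110010110101010100000 walk d0:-→d1:-→d2:-→d3:-→d4:-→d5:-→d6:-→d7:-→d8:H1→d9:-→d10:-→d11:-→d12:H0→d13:-→d14:H2→d15:-→d16:-→d17:-→d18:-→d19:H0→d20:-→d21:- -> H0
  lookup 203.84.27.65: bits 110010110101010 walk d0:-→d1:-→d2:-→d3:-→d4:-→d5:-→d6:-→d7:-→d8:H1→d9:-→d10:-→d11:-→d12:H0→d13:-→d14:H2→d15:- -> H2
  add 30.56.0.0/16 -> H4 at depth 16
  add 30.56.34.0/24 -> H2 at depth 24
  - 203.84.0.0/14 clear@14

== LOOKUPS ==
["H0","H5","H0","H2","H2","H0","H2"]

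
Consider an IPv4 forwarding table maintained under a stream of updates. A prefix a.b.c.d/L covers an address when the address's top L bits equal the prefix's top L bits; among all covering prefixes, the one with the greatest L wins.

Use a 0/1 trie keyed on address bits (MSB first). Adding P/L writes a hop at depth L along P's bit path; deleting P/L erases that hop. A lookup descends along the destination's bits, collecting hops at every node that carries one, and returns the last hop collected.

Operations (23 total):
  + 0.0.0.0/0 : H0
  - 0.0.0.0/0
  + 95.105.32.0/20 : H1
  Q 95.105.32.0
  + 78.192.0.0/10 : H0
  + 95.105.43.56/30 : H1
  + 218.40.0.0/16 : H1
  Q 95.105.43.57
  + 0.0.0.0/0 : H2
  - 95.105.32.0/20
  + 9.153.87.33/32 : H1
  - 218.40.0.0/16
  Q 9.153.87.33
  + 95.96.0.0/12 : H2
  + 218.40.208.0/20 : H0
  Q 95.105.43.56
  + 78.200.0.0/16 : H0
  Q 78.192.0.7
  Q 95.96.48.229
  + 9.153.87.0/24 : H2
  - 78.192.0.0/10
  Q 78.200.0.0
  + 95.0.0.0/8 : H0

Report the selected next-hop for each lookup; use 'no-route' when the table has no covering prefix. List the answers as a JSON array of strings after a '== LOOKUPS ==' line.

Trace:
  add 0.0.0.0/0 -> H0 at depth 0
  - 0.0.0.0/0 clear@0
  add 95.105.32.0/20 -> H1 at depth 20
  ? 95.105.32.0  path d0:-→d1:-→d2:-→d3:-→d4:-→d5:-→d6:-→d7:-→d8:-→d9:-→d10:-→d11:-→d12:-→d13:-→d14:-→d15:-→d16:-→d17:-→d18:-→d19:-→d20:H1  best=H1
  add 78.192.0.0/10 -> H0 at depth 10
  add 95.105.43.56/30 -> H1 at depth 30
  add 218.40.0.0/16 -> H1 at depth 16
  ? 95.105.43.57  path d0:-→d1:-→d2:-→d3:-→d4:-→d5:-→d6:-→d7:-→d8:-→d9:-→d10:-→d11:-→d12:-→d13:-→d14:-→d15:-→d16:-→d17:-→d18:-→d19:-→d20:H1→d21:-→d22:-→d23:-→d24:-→d25:-→d26:-→d27:-→d28:-→d29:-→d30:H1  best=H1
  add 0.0.0.0/0 -> H2 at depth 0
  - 95.105.32.0/20 clear@20
  add 9.153.87.33/32 -> H1 at depth 32
  - 218.40.0.0/16 clear@16
  ? 9.153.87.33  path d0:H2→d1:-→d2:-→d3:-→d4:-→d5:-→d6:-→d7:-→d8:-→d9:-→d10:-→d11:-→d12:-→d13:-→d14:-→d15:-→d16:-→d17:-→d18:-→d19:-→d20:-→d21:-→d22:-→d23:-→d24:-→d25:-→d26:-→d27:-→d28:-→d29:-→d30:-→d31:-→d32:H1  best=H1
  add 95.96.0.0/12 -> H2 at depth 12
  add 218.40.208.0/20 -> H0 at depth 20
  ? 95.105.43.56  path d0:H2→d1:-→d2:-→d3:-→d4:-→d5:-→d6:-→d7:-→d8:-→d9:-→d10:-→d11:-→d12:H2→d13:-→d14:-→d15:-→d16:-→d17:-→d18:-→d19:-→d20:-→d21:-→d22:-→d23:-→d24:-→d25:-→d26:-→d27:-→d28:-→d29:-→d30:H1  best=H1
  add 78.200.0.0/16 -> H0 at depth 16
  ? 78.192.0.7  path d0:H2→d1:-→d2:-→d3:-→d4:-→d5:-→d6:-→d7:-→d8:-→d9:-→d10:H0→d11:-→d12:-  best=H0
  ? 95.96.48.229  path d0:H2→d1:-→d2:-→d3:-→d4:-→d5:-→d6:-→d7:-→d8:-→d9:-→d10:-→d11:-→d12:H2  best=H2
  add 9.153.87.0/24 -> H2 at depth 24
  - 78.192.0.0/10 clear@10
  ? 78.200.0.0  path d0:H2→d1:-→d2:-→d3:-→d4:-→d5:-→d6:-→d7:-→d8:-→d9:-→d10:-→d11:-→d12:-→d13:-→d14:-→d15:-→d16:H0  best=H0
  add 95.0.0.0/8 -> H0 at depth 8

== LOOKUPS ==
["H1","H1","H1","H1","H0","H2","H0"]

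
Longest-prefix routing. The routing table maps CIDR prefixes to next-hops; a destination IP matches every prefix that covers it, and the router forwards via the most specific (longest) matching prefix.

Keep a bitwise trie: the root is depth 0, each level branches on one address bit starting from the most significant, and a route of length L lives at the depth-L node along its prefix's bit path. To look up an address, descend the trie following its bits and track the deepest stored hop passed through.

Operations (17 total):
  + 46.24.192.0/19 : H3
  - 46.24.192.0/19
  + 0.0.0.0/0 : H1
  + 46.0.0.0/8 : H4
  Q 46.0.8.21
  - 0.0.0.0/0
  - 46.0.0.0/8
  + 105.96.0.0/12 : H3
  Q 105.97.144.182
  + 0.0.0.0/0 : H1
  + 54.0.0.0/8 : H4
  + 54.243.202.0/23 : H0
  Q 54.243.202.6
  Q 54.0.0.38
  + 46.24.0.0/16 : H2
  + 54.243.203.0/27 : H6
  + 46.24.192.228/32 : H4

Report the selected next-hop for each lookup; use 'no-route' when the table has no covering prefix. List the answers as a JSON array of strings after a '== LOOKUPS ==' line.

Process each operation:
  add 46.24.192.0/19 -> H3 at depth 19
  del 46.24.192.0/19 (clear depth 19)
  add 0.0.0.0/0 -> H1 at depth 0
  add 46.0.0.0/8 -> H4 at depth 8
  ? 46.0.8.21  path d0:H1→d1:-→d2:-→d3:-→d4:-→d5:-→d6:-→d7:-→d8:H4→d9:-→d10:-→d11:-  best=H4
  del 0.0.0.0/0 (clear depth 0)
  del 46.0.0.0/8 (clear depth 8)
  add 105.96.0.0/12 -> H3 at depth 12
  ? 105.97.144.182  path d0:-→d1:-→d2:-→d3:-→d4:-→d5:-→d6:-→d7:-→d8:-→d9:-→d10:-→d11:-→d12:H3  best=H3
  add 0.0.0.0/0 -> H1 at depth 0
  add 54.0.0.0/8 -> H4 at depth 8
  add 54.243.202.0/23 -> H0 at depth 23
  ? 54.243.202.6  path d0:H1→d1:-→d2:-→d3:-→d4:-→d5:-→d6:-→d7:-→d8:H4→d9:-→d10:-→d11:-→d12:-→d13:-→d14:-→d15:-→d16:-→d17:-→d18:-→d19:-→d20:-→d21:-→d22:-→d23:H0  best=H0
  ? 54.0.0.38  path d0:H1→d1:-→d2:-→d3:-→d4:-→d5:-→d6:-→d7:-→d8:H4  best=H4
  add 46.24.0.0/16 -> H2 at depth 16
  add 54.243.203.0/27 -> H6 at depth 27
  add 46.24.192.228/32 -> H4 at depth 32

== LOOKUPS ==
["H4","H3","H0","H4"]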